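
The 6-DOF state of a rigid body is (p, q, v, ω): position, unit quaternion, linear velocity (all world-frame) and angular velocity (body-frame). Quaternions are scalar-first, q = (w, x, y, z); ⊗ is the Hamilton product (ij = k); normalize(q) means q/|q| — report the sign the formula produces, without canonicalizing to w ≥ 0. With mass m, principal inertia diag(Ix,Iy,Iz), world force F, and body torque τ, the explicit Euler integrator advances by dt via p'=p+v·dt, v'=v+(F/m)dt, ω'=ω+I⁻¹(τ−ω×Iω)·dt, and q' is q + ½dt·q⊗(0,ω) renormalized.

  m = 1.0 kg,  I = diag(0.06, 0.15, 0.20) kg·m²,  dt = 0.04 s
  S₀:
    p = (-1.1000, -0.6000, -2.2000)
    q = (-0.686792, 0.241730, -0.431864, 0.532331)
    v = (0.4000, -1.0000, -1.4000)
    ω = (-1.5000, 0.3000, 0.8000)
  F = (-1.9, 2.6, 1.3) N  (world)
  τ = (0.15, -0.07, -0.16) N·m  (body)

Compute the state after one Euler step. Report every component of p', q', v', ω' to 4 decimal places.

p' = (-1.0840, -0.6400, -2.2560)
q' = (-0.6851, 0.2521, -0.4556, 0.5095)
v' = (0.3240, -0.8960, -1.3480)
ω' = (-1.4080, 0.2365, 0.7761)

angular accel α = (2.3000, -1.5867, -0.5975)
ω' = ω + α·dt = (-1.4080, 0.2365, 0.7761)
q⊗(0,ω) = (0.0662894, 0.5249975, -1.1979181, -1.1247106)
updated quaternion q' = (-0.6851, 0.2521, -0.4556, 0.5095)
p' = p + v·dt = (-1.0840, -0.6400, -2.2560)
new velocity v' = (0.3240, -0.8960, -1.3480)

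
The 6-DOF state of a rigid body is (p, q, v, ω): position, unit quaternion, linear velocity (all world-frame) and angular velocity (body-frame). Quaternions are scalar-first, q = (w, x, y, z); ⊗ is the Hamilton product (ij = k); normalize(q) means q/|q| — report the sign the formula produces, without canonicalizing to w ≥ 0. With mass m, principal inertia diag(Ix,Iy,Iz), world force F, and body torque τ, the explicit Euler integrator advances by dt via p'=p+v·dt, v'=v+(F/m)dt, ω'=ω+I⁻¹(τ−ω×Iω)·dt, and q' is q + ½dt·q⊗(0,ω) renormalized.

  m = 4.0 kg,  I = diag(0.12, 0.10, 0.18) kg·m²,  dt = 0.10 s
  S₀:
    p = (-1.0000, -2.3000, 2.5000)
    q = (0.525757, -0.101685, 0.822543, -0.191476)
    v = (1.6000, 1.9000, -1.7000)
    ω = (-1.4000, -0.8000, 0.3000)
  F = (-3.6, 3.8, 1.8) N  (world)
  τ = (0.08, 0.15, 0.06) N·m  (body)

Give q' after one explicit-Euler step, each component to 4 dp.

2q̇ = q⊗(0,ω) = (0.5731182, -0.6424777, -0.1220337, 1.3906353)
q + ½dt·q⊗(0,ω), renormalized = (0.5526, -0.1334, 0.8137, -0.1215)

q' = (0.5526, -0.1334, 0.8137, -0.1215)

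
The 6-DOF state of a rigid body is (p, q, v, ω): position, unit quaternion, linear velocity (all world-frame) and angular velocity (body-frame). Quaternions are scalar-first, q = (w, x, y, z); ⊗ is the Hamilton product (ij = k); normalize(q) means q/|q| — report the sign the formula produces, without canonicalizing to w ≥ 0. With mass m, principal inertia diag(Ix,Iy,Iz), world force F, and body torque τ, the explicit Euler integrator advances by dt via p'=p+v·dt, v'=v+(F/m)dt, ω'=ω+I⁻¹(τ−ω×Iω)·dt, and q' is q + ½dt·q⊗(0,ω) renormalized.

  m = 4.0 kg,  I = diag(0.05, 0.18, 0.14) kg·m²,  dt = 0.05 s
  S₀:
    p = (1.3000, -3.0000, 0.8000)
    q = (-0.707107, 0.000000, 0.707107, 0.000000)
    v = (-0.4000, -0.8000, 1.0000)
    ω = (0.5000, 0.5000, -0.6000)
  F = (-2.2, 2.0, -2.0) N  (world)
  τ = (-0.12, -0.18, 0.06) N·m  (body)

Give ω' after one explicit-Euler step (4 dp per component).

ω' = (0.3680, 0.4425, -0.5902)

angular accel α = (-2.6400, -1.1500, 0.1964)
new body rate ω' = (0.3680, 0.4425, -0.5902)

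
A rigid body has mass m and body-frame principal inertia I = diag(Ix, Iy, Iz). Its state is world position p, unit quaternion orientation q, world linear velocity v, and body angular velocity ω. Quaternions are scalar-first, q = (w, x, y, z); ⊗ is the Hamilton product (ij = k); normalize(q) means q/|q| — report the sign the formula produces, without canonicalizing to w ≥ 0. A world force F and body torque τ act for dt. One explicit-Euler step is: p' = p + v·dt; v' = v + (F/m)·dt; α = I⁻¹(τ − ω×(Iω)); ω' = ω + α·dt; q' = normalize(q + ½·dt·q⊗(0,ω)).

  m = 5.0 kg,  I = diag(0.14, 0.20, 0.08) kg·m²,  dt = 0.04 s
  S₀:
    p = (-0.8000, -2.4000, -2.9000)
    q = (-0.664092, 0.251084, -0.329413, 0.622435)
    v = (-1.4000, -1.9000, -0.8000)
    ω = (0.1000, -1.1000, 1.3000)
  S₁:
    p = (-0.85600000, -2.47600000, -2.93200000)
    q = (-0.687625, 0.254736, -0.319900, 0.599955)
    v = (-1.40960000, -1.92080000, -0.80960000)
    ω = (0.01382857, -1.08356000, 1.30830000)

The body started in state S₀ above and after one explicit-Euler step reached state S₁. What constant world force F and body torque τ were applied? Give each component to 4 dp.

F = (-1.2000, -2.6000, -1.2000)
τ = (-0.1300, 0.0900, 0.0100)

v₁ − v₀ = (-0.00960000, -0.02080000, -0.00960000)
F = m·Δv/dt = (-1.2000, -2.6000, -1.2000)
ω₁ − ω₀ = (-0.08617143, 0.01644000, 0.00830000)
applied torque τ = (-0.1300, 0.0900, 0.0100)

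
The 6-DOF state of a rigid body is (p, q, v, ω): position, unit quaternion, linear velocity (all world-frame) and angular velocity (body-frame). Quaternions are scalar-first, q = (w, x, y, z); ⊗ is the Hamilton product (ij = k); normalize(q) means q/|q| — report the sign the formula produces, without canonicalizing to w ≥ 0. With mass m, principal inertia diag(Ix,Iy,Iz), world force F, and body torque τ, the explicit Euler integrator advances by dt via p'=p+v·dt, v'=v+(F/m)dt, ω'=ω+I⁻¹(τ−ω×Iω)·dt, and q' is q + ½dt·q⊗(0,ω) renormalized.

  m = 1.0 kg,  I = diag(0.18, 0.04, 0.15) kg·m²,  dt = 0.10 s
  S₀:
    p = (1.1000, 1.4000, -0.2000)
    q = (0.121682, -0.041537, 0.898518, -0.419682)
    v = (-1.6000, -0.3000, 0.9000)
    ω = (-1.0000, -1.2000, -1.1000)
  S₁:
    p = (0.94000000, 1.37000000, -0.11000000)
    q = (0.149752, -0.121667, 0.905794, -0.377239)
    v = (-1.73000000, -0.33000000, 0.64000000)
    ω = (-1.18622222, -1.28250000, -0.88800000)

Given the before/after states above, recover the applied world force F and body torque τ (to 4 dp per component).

velocity change Δv = (-0.13000000, -0.03000000, -0.26000000)
m·(v₁−v₀)/dt = (-1.3000, -0.3000, -2.6000)
ω₁ − ω₀ = (-0.18622222, -0.08250000, 0.21200000)
applied torque τ = (-0.1900, 0.0000, 0.1500)

F = (-1.3000, -0.3000, -2.6000)
τ = (-0.1900, 0.0000, 0.1500)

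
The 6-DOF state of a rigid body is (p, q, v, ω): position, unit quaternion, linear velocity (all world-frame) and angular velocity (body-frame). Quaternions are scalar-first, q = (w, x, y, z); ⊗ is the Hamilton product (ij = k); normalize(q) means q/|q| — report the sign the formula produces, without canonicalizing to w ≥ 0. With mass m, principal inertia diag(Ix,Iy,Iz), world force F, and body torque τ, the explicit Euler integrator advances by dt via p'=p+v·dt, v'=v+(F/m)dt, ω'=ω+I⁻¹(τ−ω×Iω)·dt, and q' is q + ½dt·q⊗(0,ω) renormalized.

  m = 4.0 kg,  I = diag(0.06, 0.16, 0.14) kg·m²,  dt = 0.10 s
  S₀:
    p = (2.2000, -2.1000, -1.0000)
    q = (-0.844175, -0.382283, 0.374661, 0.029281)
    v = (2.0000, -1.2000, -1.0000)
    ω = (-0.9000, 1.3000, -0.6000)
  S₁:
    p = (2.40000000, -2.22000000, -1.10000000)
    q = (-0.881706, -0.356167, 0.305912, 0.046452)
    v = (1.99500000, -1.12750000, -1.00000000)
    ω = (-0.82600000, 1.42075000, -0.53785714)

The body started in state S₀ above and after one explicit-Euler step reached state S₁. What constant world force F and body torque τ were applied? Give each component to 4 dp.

ω₁ − ω₀ = (0.07400000, 0.12075000, 0.06214286)
I·α + gyro = (0.0600, 0.1500, -0.0300)
Δv = v₁−v₀ = (-0.00500000, 0.07250000, 0.00000000)
applied force F = (-0.2000, 2.9000, 0.0000)

F = (-0.2000, 2.9000, 0.0000)
τ = (0.0600, 0.1500, -0.0300)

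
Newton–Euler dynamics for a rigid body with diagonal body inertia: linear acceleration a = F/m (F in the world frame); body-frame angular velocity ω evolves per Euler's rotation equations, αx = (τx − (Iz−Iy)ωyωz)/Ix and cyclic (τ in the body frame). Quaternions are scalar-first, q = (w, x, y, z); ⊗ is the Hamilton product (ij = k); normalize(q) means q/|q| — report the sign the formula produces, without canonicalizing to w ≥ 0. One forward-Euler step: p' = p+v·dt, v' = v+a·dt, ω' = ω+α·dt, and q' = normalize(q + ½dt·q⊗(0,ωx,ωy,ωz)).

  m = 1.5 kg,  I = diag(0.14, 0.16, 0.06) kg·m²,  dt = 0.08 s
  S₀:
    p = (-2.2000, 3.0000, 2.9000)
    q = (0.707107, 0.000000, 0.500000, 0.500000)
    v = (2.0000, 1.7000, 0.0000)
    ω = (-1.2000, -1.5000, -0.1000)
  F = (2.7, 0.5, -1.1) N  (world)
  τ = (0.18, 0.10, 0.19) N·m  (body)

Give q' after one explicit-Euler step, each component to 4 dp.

Hamilton product q⊗(0,ω) = (0.8000000, -0.1485284, -1.6606605, 0.5292893)
updated quaternion q' = (0.7369, -0.0059, 0.4323, 0.5196)

q' = (0.7369, -0.0059, 0.4323, 0.5196)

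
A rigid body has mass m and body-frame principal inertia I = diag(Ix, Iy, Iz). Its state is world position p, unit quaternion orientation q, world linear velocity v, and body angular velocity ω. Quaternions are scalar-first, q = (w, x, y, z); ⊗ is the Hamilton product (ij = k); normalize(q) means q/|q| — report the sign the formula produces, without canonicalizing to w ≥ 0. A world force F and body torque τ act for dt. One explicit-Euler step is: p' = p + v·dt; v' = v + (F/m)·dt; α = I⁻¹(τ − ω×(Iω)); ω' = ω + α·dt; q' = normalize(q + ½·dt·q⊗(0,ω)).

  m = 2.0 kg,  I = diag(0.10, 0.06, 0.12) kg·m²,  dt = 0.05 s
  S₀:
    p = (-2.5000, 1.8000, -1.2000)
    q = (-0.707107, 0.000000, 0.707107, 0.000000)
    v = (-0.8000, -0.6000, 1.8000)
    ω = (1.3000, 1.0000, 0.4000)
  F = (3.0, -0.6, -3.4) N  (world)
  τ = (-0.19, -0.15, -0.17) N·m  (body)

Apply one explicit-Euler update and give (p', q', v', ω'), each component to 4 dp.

angular accel α = (-2.1400, -2.3267, -0.9833)
ω' = ω + α·dt = (1.1930, 0.8837, 0.3508)
q⊗(0,ω) = (-0.7071070, -0.6363963, -0.7071070, -1.2020819)
q + ½dt·q⊗(0,ω), renormalized = (-0.7241, -0.0159, 0.6888, -0.0300)
a = (1.5000, -0.3000, -1.7000)
p + v·dt = (-2.5400, 1.7700, -1.1100)
v' = v + a·dt = (-0.7250, -0.6150, 1.7150)

p' = (-2.5400, 1.7700, -1.1100)
q' = (-0.7241, -0.0159, 0.6888, -0.0300)
v' = (-0.7250, -0.6150, 1.7150)
ω' = (1.1930, 0.8837, 0.3508)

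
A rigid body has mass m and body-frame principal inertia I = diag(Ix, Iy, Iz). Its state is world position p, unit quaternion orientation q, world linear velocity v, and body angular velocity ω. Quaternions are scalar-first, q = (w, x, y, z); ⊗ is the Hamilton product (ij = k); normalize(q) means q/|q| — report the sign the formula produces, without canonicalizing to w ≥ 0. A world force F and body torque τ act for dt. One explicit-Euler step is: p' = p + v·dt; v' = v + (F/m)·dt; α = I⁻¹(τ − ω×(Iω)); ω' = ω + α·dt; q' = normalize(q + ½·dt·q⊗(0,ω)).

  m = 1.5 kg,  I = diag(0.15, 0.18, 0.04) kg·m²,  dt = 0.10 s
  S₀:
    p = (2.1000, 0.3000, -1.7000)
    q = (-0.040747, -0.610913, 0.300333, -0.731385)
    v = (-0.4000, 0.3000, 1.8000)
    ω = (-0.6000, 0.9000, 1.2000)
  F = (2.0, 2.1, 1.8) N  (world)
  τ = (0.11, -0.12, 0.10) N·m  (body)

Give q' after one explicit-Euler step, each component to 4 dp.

2q̇ = q⊗(0,ω) = (0.2408145, 1.0430943, 1.1352543, -0.4185183)
updated quaternion q' = (-0.0286, -0.5569, 0.3559, -0.7499)

q' = (-0.0286, -0.5569, 0.3559, -0.7499)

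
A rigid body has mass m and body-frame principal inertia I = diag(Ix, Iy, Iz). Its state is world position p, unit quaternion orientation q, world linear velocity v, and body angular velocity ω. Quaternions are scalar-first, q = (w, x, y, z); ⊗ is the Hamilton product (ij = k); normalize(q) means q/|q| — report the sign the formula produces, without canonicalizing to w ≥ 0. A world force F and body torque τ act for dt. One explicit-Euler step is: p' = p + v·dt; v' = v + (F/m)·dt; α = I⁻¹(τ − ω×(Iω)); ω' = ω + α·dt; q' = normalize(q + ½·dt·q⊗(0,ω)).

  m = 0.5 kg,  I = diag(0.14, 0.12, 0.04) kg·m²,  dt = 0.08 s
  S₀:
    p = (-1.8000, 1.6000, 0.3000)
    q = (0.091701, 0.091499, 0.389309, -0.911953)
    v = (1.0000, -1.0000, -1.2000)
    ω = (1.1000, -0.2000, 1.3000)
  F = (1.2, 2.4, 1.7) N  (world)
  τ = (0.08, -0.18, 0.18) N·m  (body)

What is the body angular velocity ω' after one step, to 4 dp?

ω' = (1.1338, -0.4153, 1.6512)

(τ − ω×Iω)/I = (0.4229, -2.6917, 4.3900)
ω + α·dt = (1.1338, -0.4153, 1.6512)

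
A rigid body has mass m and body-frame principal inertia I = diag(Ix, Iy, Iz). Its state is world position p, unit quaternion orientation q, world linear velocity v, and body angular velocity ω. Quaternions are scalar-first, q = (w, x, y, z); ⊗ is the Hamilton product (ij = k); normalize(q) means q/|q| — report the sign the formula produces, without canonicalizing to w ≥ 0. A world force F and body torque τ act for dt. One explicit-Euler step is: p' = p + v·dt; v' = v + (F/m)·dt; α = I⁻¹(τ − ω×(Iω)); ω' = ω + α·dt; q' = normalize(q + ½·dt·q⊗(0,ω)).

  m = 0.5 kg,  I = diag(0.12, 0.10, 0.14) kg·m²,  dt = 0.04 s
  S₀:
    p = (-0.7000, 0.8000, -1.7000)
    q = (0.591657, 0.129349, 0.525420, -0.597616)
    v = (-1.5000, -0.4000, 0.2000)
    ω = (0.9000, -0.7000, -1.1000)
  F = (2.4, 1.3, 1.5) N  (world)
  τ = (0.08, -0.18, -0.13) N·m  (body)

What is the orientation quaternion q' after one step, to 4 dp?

q' = (0.5832, 0.1200, 0.5090, -0.6216)

2q̇ = q⊗(0,ω) = (-0.4059977, -0.4638019, -0.8097304, -1.2142450)
updated quaternion q' = (0.5832, 0.1200, 0.5090, -0.6216)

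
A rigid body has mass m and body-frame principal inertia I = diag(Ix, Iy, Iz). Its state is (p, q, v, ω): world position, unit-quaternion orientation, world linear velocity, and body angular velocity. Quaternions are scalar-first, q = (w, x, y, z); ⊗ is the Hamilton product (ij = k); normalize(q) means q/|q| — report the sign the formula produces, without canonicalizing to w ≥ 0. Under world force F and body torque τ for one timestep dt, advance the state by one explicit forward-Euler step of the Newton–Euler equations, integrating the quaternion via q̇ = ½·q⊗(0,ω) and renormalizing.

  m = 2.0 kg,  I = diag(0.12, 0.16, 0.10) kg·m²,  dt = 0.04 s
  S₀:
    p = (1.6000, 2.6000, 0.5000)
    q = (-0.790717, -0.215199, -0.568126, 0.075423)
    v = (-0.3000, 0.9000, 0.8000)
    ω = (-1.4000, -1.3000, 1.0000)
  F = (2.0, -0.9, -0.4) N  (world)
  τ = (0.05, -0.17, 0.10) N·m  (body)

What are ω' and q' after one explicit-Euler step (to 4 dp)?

ω' = (-1.4093, -1.3355, 1.0109)
q' = (-0.8123, -0.2023, -0.5449, 0.0493)

ω×(Iω) gyroscopic = (0.0780, -0.0280, 0.0728)
(τ − ω×Iω)/I = (-0.2333, -0.8875, 0.2720)
new body rate ω' = (-1.4093, -1.3355, 1.0109)
q⊗(0,ω) = (-1.1152654, 0.6369277, 1.1375389, -1.3063347)
q' = normalize(q + ½dt·q⊗(0,ω)) = (-0.8123, -0.2023, -0.5449, 0.0493)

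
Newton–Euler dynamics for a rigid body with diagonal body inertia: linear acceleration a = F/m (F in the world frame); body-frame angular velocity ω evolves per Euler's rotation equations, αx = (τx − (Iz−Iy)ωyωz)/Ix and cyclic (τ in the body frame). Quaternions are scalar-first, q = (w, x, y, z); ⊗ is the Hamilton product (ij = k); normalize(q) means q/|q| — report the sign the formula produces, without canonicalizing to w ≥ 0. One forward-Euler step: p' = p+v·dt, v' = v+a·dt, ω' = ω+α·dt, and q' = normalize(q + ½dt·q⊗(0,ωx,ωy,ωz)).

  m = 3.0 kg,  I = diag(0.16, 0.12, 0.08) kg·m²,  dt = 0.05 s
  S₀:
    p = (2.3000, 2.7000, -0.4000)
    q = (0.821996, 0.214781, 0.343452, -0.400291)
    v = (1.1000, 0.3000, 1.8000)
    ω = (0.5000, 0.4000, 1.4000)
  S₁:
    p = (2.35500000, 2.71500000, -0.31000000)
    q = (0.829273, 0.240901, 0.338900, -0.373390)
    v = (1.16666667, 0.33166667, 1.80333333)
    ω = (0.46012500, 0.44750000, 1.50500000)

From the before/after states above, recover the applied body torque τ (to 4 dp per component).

τ = (-0.1500, 0.1700, 0.1600)

Δω = ω₁−ω₀ = (-0.03987500, 0.04750000, 0.10500000)
precession coupling = (-0.0224, 0.0560, -0.0080)
τ = I·(Δω/dt) + ω₀×(Iω₀) = (-0.1500, 0.1700, 0.1600)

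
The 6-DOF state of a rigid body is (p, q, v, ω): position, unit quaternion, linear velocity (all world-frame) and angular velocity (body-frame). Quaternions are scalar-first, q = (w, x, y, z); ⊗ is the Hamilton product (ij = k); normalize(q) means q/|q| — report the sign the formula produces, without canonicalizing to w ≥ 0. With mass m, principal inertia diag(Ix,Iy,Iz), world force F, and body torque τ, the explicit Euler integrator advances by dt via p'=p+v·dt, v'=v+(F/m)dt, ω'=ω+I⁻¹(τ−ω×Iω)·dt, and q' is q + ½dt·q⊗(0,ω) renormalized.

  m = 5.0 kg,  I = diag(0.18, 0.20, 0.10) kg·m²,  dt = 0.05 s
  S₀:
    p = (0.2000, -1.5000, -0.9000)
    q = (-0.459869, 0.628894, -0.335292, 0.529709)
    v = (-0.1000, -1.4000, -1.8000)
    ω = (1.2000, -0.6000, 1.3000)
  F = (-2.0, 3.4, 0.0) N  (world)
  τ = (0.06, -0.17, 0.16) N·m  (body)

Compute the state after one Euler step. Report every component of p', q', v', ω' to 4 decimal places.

precession coupling ω×(Iω) = (0.0780, 0.1248, -0.0144)
(τ − ω×Iω)/I = (-0.1000, -1.4740, 1.7440)
new body rate ω' = (1.1950, -0.6737, 1.3872)
2q̇ = q⊗(0,ω) = (-1.6444697, -0.6698970, 0.0940100, -0.5728157)
updated quaternion q' = (-0.5004, 0.6115, -0.3326, 0.5148)
linear accel F/m = (-0.4000, 0.6800, 0.0000)
new position p' = (0.1950, -1.5700, -0.9900)
new velocity v' = (-0.1200, -1.3660, -1.8000)

p' = (0.1950, -1.5700, -0.9900)
q' = (-0.5004, 0.6115, -0.3326, 0.5148)
v' = (-0.1200, -1.3660, -1.8000)
ω' = (1.1950, -0.6737, 1.3872)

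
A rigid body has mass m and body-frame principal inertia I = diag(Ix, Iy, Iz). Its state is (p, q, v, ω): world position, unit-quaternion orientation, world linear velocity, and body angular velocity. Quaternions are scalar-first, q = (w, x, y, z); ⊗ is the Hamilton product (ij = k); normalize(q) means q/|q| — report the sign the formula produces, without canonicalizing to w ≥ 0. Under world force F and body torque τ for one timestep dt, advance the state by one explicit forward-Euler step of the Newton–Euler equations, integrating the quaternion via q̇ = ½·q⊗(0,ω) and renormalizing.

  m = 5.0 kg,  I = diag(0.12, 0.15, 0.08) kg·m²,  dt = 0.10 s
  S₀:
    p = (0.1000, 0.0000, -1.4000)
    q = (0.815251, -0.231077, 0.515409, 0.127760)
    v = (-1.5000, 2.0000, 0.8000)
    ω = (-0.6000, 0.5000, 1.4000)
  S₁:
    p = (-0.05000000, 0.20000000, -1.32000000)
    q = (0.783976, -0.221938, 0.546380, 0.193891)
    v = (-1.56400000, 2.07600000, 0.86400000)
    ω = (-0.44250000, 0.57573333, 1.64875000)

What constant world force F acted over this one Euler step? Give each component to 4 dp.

Δv = v₁−v₀ = (-0.06400000, 0.07600000, 0.06400000)
m·(v₁−v₀)/dt = (-3.2000, 3.8000, 3.2000)

F = (-3.2000, 3.8000, 3.2000)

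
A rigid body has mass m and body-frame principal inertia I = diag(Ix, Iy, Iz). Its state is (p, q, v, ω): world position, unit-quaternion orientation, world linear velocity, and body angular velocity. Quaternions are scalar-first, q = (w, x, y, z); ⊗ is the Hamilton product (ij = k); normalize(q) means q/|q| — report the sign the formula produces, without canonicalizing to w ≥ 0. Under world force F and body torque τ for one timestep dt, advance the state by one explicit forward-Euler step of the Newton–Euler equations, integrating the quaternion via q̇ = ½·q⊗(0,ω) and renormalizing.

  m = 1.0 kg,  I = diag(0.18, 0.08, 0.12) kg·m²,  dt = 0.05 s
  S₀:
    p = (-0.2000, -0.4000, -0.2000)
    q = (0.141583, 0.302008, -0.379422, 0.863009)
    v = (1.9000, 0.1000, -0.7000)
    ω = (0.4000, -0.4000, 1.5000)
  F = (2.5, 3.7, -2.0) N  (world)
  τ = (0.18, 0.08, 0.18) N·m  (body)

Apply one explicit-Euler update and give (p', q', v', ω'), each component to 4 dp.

angular accel α = (1.1333, 0.5500, 1.3667)
ω + α·dt = (0.4567, -0.3725, 1.5683)
Hamilton product q⊗(0,ω) = (-1.5670855, -0.1672962, -0.1644416, 0.2433401)
q + ½dt·q⊗(0,ω), renormalized = (0.1023, 0.2976, -0.3832, 0.8684)
linear accel F/m = (2.5000, 3.7000, -2.0000)
new position p' = (-0.1050, -0.3950, -0.2350)
v' = v + a·dt = (2.0250, 0.2850, -0.8000)

p' = (-0.1050, -0.3950, -0.2350)
q' = (0.1023, 0.2976, -0.3832, 0.8684)
v' = (2.0250, 0.2850, -0.8000)
ω' = (0.4567, -0.3725, 1.5683)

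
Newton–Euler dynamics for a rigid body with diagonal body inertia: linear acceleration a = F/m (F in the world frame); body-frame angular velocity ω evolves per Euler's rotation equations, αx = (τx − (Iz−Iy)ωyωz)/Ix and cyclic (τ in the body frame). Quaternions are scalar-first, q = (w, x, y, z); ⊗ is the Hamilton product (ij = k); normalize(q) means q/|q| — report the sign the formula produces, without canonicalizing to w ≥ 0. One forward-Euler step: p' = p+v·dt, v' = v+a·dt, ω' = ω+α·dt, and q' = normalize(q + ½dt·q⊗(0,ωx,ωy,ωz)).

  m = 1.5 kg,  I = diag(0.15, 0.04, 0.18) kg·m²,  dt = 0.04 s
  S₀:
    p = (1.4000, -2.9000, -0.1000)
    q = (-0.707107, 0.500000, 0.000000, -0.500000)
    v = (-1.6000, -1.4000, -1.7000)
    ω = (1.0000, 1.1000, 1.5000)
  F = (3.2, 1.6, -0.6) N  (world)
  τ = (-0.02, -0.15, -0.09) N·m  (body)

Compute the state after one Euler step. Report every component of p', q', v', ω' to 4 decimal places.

a = F/m = (2.1333, 1.0667, -0.4000)
p + v·dt = (1.3360, -2.9560, -0.1680)
new velocity v' = (-1.5147, -1.3573, -1.7160)
precession coupling ω×(Iω) = (0.2310, -0.0450, -0.1210)
(τ − ω×Iω)/I = (-1.6733, -2.6250, 0.1722)
ω + α·dt = (0.9331, 0.9950, 1.5069)
q⊗(0,ω) = (0.2500000, -0.1571070, -2.0278177, -0.5106605)
q + ½dt·q⊗(0,ω), renormalized = (-0.7015, 0.4964, -0.0405, -0.5098)

p' = (1.3360, -2.9560, -0.1680)
q' = (-0.7015, 0.4964, -0.0405, -0.5098)
v' = (-1.5147, -1.3573, -1.7160)
ω' = (0.9331, 0.9950, 1.5069)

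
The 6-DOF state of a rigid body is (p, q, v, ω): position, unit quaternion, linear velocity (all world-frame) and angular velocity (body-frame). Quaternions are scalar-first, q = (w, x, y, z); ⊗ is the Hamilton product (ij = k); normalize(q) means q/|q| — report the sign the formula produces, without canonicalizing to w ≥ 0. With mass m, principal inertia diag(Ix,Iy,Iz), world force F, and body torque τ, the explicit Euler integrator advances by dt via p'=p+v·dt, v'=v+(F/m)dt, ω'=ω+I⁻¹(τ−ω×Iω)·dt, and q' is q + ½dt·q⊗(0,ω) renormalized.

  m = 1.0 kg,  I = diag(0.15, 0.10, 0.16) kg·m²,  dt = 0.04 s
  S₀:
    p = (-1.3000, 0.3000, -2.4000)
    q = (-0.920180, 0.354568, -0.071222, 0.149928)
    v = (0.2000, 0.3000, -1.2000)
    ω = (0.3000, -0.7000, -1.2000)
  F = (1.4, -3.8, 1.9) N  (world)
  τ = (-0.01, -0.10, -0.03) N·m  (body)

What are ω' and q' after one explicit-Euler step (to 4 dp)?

ω' = (0.2839, -0.7414, -1.2101)
q' = (-0.9193, 0.3527, -0.0489, 0.1674)

precession coupling ω×(Iω) = (0.0504, 0.0036, 0.0105)
α = I⁻¹(τ − ω×Iω) = (-0.4027, -1.0360, -0.2531)
ω + α·dt = (0.2839, -0.7414, -1.2101)
2q̇ = q⊗(0,ω) = (0.0236878, -0.0856380, 1.1145860, 0.8773850)
q + ½dt·q⊗(0,ω), renormalized = (-0.9193, 0.3527, -0.0489, 0.1674)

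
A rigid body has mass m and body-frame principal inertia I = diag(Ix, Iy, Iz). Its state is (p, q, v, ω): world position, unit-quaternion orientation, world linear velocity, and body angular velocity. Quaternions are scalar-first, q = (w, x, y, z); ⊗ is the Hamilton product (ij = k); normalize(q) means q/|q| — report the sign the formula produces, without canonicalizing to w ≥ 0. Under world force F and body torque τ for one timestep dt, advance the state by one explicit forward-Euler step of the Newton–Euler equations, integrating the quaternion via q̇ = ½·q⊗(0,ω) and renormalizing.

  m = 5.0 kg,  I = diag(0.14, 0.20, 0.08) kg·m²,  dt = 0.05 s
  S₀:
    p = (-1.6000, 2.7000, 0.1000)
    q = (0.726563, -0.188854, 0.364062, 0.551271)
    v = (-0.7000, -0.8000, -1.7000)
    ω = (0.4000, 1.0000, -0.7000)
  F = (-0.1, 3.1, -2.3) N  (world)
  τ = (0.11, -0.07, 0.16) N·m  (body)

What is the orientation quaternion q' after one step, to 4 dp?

q' = (0.7286, -0.2016, 0.3842, 0.5299)

q⊗(0,ω) = (0.0973693, -0.5154892, 0.8148736, -0.8430729)
updated quaternion q' = (0.7286, -0.2016, 0.3842, 0.5299)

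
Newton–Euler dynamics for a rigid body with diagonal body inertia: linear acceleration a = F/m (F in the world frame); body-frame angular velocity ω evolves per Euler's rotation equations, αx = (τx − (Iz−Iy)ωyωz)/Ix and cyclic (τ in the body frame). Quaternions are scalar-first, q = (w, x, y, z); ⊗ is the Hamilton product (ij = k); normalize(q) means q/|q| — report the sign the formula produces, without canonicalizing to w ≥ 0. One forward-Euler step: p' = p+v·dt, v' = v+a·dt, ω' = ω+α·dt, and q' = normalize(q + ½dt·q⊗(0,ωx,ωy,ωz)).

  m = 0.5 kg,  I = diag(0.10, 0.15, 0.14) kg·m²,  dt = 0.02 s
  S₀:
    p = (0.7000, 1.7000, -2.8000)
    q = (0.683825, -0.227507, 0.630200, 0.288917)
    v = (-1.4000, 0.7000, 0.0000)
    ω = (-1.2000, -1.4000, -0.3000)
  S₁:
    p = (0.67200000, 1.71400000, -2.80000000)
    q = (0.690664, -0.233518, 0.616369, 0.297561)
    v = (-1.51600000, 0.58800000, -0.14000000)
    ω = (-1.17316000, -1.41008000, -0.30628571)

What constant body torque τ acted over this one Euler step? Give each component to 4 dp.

τ = (0.1300, -0.0900, 0.0400)

ω₁ − ω₀ = (0.02684000, -0.01008000, -0.00628571)
τ = I·(Δω/dt) + ω₀×(Iω₀) = (0.1300, -0.0900, 0.0400)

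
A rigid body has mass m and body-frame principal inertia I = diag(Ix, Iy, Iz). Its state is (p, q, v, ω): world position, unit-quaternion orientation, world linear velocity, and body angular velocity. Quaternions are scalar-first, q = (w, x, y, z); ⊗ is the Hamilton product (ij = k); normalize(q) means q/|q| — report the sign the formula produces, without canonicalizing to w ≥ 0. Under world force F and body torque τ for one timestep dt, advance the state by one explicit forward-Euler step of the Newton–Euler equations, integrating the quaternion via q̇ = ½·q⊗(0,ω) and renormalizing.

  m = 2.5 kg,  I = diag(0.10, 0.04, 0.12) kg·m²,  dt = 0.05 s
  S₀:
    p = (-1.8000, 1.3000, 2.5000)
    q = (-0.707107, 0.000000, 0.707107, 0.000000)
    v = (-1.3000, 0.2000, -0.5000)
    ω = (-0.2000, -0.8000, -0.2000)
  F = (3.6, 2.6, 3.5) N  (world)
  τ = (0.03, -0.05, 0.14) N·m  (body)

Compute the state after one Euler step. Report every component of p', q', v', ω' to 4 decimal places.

a = (1.4400, 1.0400, 1.4000)
new position p' = (-1.8650, 1.3100, 2.4750)
v' = v + a·dt = (-1.2280, 0.2520, -0.4300)
gyro term ω×Iω = (0.0128, -0.0008, -0.0096)
(τ − ω×Iω)/I = (0.1720, -1.2300, 1.2467)
ω + α·dt = (-0.1914, -0.8615, -0.1377)
q⊗(0,ω) = (0.5656856, 0.0000000, 0.5656856, 0.2828428)
q' = normalize(q + ½dt·q⊗(0,ω)) = (-0.6928, 0.0000, 0.7211, 0.0071)

p' = (-1.8650, 1.3100, 2.4750)
q' = (-0.6928, 0.0000, 0.7211, 0.0071)
v' = (-1.2280, 0.2520, -0.4300)
ω' = (-0.1914, -0.8615, -0.1377)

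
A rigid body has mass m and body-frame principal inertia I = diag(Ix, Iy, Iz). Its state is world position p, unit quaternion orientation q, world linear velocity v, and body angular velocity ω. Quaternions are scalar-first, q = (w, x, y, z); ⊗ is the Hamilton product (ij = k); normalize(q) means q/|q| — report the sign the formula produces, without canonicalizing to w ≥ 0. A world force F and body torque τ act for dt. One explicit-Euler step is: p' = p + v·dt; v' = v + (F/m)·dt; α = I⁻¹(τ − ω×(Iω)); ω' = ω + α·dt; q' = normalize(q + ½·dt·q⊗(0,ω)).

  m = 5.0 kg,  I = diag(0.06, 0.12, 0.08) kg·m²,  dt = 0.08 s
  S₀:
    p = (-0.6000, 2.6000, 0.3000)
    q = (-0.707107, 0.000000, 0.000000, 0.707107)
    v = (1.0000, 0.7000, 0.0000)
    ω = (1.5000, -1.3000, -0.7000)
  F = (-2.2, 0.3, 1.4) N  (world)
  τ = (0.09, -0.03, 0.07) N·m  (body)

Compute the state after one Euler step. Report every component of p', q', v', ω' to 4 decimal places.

angular accel α = (2.1067, -0.4250, 2.3375)
ω' = ω + α·dt = (1.6685, -1.3340, -0.5130)
Hamilton product q⊗(0,ω) = (0.4949749, -0.1414214, 1.9798996, 0.4949749)
q + ½dt·q⊗(0,ω), renormalized = (-0.6849, -0.0056, 0.0789, 0.7243)
linear accel F/m = (-0.4400, 0.0600, 0.2800)
p' = p + v·dt = (-0.5200, 2.6560, 0.3000)
new velocity v' = (0.9648, 0.7048, 0.0224)

p' = (-0.5200, 2.6560, 0.3000)
q' = (-0.6849, -0.0056, 0.0789, 0.7243)
v' = (0.9648, 0.7048, 0.0224)
ω' = (1.6685, -1.3340, -0.5130)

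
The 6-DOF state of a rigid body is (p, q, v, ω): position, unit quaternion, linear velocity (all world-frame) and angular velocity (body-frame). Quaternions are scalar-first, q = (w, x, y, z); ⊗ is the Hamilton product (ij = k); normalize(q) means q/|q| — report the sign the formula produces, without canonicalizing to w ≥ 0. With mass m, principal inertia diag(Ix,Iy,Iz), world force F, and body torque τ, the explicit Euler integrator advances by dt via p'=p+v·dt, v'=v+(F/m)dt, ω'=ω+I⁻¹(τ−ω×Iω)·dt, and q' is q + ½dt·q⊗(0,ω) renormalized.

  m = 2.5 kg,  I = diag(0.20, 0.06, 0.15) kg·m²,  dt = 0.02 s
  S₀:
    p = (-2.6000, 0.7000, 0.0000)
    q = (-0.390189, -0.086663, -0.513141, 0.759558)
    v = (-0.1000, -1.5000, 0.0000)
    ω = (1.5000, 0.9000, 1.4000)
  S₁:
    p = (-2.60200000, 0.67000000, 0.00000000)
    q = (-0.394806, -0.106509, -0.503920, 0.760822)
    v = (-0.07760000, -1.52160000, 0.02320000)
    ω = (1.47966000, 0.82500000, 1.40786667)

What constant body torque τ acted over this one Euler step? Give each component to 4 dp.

Δω = ω₁−ω₀ = (-0.02034000, -0.07500000, 0.00786667)
ω₀×(Iω₀) = (0.1134, 0.1050, -0.1890)
applied torque τ = (-0.0900, -0.1200, -0.1300)

τ = (-0.0900, -0.1200, -0.1300)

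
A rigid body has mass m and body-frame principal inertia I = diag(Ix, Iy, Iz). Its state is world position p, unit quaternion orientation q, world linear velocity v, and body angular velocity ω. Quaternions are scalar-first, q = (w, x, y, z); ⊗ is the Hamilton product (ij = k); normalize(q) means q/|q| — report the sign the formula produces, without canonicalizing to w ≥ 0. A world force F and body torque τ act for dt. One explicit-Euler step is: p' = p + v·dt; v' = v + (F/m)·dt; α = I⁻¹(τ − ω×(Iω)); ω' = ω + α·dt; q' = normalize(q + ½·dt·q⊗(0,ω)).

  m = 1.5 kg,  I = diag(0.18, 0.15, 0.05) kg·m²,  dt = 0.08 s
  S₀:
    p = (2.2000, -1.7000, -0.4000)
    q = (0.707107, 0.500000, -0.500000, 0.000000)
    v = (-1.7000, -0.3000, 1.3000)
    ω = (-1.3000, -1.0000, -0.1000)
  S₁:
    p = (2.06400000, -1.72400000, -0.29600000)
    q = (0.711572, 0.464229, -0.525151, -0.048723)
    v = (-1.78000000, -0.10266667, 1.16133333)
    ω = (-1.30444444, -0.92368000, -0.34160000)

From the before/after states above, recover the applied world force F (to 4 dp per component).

v₁ − v₀ = (-0.08000000, 0.19733333, -0.13866667)
F = m·Δv/dt = (-1.5000, 3.7000, -2.6000)

F = (-1.5000, 3.7000, -2.6000)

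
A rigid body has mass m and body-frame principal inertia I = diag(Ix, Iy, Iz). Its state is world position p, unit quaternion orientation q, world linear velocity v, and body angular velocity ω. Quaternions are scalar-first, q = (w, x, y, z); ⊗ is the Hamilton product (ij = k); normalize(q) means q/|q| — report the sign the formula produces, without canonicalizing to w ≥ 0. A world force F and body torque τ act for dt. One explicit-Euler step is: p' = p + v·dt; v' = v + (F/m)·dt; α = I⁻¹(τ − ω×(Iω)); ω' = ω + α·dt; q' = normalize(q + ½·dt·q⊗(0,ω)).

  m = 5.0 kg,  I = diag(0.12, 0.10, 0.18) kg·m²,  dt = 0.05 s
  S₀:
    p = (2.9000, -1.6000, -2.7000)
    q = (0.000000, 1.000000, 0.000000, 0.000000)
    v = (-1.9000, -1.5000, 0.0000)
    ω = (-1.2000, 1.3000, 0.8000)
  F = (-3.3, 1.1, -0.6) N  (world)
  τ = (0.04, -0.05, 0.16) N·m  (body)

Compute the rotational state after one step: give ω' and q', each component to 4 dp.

gyro term ω×Iω = (0.0832, 0.0576, 0.0312)
α = I⁻¹(τ − ω×Iω) = (-0.3600, -1.0760, 0.7156)
ω + α·dt = (-1.2180, 1.2462, 0.8358)
2q̇ = q⊗(0,ω) = (1.2000000, 0.0000000, -0.8000000, 1.3000000)
updated quaternion q' = (0.0300, 0.9988, -0.0200, 0.0325)

ω' = (-1.2180, 1.2462, 0.8358)
q' = (0.0300, 0.9988, -0.0200, 0.0325)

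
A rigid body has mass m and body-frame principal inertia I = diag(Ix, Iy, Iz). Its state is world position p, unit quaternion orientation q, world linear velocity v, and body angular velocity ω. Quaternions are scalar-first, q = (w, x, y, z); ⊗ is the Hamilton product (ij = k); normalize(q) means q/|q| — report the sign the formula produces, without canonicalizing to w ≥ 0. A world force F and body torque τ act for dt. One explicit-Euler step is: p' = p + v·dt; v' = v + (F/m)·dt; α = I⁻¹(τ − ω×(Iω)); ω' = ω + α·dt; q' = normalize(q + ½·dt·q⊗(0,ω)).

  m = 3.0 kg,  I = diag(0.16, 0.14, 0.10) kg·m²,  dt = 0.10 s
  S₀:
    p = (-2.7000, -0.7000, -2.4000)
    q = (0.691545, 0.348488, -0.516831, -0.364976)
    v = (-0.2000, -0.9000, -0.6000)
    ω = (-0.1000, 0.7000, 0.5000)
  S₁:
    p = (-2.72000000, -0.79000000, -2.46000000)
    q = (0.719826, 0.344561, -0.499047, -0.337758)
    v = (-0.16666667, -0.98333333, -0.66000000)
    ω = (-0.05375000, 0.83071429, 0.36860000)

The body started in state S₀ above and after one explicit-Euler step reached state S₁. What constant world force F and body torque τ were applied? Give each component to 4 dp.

Δv = v₁−v₀ = (0.03333333, -0.08333333, -0.06000000)
F = m·Δv/dt = (1.0000, -2.5000, -1.8000)
rate change Δω = (0.04625000, 0.13071429, -0.13140000)
τ = I·(Δω/dt) + ω₀×(Iω₀) = (0.0600, 0.1800, -0.1300)

F = (1.0000, -2.5000, -1.8000)
τ = (0.0600, 0.1800, -0.1300)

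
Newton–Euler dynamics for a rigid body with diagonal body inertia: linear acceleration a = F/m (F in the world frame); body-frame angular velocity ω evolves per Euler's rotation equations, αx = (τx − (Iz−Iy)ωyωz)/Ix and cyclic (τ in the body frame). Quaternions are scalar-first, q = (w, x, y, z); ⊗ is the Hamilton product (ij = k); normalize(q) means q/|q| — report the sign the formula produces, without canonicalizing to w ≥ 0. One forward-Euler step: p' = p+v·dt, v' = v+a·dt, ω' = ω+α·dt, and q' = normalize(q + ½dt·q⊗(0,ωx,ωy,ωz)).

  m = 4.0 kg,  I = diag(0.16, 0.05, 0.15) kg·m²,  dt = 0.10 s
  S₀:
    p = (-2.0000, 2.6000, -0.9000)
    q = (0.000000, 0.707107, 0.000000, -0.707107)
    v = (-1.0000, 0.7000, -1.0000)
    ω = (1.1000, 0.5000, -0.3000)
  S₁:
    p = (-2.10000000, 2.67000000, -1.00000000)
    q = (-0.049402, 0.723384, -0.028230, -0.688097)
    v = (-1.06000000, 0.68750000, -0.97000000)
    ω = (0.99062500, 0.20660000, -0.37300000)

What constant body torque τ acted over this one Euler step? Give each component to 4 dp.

τ = (-0.1900, -0.1500, -0.1700)

rate change Δω = (-0.10937500, -0.29340000, -0.07300000)
ω₀×(Iω₀) = (-0.0150, -0.0033, -0.0605)
applied torque τ = (-0.1900, -0.1500, -0.1700)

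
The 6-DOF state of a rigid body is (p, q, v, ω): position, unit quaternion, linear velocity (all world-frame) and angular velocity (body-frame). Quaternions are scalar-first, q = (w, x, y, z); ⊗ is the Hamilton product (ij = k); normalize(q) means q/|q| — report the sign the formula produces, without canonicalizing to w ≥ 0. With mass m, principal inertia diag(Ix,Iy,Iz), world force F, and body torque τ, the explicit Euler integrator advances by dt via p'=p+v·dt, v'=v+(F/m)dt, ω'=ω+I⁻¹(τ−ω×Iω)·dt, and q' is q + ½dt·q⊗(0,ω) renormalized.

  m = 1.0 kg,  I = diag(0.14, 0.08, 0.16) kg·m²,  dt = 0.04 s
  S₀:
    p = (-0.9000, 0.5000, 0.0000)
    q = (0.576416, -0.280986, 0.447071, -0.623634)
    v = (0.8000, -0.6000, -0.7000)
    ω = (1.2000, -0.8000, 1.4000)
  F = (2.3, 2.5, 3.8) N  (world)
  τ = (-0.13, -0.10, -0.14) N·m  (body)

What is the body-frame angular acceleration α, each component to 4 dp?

ω×(Iω) gyroscopic = (-0.0896, -0.0336, 0.0576)
α = I⁻¹(τ − ω×Iω) = (-0.2886, -0.8300, -1.2350)

α = (-0.2886, -0.8300, -1.2350)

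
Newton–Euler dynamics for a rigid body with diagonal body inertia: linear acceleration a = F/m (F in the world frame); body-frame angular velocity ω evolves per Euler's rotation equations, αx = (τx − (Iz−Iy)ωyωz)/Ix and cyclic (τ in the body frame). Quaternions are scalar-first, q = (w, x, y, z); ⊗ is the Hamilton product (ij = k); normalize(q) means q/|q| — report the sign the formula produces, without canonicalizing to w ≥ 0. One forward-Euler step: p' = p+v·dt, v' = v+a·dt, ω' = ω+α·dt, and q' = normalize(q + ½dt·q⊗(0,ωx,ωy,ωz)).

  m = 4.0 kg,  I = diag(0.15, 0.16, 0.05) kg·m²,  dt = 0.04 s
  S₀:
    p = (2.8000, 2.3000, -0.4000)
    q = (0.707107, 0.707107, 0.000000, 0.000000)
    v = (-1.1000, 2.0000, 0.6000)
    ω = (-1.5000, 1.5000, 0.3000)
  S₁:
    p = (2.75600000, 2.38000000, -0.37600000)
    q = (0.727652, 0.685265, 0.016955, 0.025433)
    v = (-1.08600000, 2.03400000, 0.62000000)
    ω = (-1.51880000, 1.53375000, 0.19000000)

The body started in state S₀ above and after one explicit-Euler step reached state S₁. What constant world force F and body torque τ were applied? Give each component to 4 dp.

rate change Δω = (-0.01880000, 0.03375000, -0.11000000)
ω₀×(Iω₀) = (-0.0495, -0.0450, -0.0225)
applied torque τ = (-0.1200, 0.0900, -0.1600)
velocity change Δv = (0.01400000, 0.03400000, 0.02000000)
F = m·Δv/dt = (1.4000, 3.4000, 2.0000)

F = (1.4000, 3.4000, 2.0000)
τ = (-0.1200, 0.0900, -0.1600)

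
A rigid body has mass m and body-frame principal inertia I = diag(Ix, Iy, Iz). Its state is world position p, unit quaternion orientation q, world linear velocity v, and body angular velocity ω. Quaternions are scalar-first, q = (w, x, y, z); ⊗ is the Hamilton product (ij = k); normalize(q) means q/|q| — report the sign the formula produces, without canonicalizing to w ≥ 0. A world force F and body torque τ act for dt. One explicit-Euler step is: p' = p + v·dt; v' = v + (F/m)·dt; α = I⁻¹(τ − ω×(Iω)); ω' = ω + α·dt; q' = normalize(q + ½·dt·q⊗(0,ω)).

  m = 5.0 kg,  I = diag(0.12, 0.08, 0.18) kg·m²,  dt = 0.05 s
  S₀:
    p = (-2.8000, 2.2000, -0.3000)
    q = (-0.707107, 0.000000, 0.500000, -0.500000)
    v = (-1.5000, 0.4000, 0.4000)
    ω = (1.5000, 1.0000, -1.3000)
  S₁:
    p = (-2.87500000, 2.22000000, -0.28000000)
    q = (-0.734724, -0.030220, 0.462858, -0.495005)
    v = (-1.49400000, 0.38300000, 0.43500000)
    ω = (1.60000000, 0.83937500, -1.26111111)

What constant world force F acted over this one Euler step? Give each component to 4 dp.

F = (0.6000, -1.7000, 3.5000)

v₁ − v₀ = (0.00600000, -0.01700000, 0.03500000)
F = m·Δv/dt = (0.6000, -1.7000, 3.5000)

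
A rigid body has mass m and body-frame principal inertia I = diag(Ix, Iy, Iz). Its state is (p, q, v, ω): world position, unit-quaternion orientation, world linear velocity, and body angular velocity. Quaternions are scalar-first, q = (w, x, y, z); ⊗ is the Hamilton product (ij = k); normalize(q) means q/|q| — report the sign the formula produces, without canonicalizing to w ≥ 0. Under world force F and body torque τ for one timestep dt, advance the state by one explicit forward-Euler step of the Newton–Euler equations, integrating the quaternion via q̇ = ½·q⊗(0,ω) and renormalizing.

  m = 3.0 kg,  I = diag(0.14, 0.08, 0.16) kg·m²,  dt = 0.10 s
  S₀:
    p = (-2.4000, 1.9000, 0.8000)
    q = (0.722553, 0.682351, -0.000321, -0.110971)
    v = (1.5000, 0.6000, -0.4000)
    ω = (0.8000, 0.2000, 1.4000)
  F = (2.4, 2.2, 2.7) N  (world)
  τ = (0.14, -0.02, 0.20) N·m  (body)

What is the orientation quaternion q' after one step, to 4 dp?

q' = (0.7007, 0.7100, -0.0452, -0.0534)

q⊗(0,ω) = (-0.3904572, 0.5997872, -0.8995576, 1.1483012)
updated quaternion q' = (0.7007, 0.7100, -0.0452, -0.0534)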